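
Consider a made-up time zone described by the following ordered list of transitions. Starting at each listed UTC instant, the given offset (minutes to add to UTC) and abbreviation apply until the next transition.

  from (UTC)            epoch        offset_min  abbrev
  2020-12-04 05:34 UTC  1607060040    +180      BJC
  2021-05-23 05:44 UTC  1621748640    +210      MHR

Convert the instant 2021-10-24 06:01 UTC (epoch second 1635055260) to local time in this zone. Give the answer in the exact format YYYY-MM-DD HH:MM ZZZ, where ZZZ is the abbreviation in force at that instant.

Query: 2021-10-24 06:01 UTC
Rule 2/2 (MHR, +03:30): 2021-05-23 05:44 UTC ≤ query < +∞
6·60 + 1 + 210 = 571 min
571 = 0·1440 + 571; 571 = 9·60 + 31 → 09:31, same day
→ 2021-10-24 09:31 MHR

2021-10-24 09:31 MHR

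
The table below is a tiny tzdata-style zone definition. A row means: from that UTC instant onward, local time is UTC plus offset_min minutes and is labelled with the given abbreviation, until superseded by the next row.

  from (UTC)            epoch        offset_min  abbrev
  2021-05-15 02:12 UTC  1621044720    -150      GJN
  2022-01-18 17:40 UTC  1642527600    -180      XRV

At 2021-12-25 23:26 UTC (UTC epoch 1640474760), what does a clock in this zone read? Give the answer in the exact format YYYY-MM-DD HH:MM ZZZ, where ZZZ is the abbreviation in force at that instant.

2021-12-25 20:56 GJN

Query: 2021-12-25 23:26 UTC
Rule 1/2 (GJN, -02:30): 2021-05-15 02:12 UTC ≤ query < 2022-01-18 17:40 UTC
23·60 + 26 - 150 = 1256 min
1256 = 0·1440 + 1256; 1256 = 20·60 + 56 → 20:56, same day
→ 2021-12-25 20:56 GJN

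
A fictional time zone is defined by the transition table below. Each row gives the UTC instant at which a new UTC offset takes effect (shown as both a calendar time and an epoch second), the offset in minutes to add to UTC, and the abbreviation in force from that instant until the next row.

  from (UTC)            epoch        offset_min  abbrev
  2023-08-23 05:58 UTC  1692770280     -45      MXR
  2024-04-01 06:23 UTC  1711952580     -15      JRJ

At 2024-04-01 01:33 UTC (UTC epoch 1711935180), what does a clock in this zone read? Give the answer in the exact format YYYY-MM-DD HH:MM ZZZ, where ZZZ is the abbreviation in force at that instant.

Query: 2024-04-01 01:33 UTC
Rule 1/2 (MXR, -00:45): 2023-08-23 05:58 UTC ≤ query < 2024-04-01 06:23 UTC
1·60 + 33 - 45 = 48 min
48 = 0·1440 + 48; 48 = 0·60 + 48 → 00:48, same day
→ 2024-04-01 00:48 MXR

2024-04-01 00:48 MXR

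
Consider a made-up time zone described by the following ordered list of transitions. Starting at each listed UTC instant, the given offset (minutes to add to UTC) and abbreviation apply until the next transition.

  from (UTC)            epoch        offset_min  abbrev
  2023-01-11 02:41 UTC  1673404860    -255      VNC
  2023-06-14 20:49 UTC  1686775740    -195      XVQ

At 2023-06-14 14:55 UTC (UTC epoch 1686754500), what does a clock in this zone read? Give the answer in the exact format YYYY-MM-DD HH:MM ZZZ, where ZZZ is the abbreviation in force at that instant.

2023-06-14 10:40 VNC

Query: 2023-06-14 14:55 UTC
Rule 1/2 (VNC, -04:15): 2023-01-11 02:41 UTC ≤ query < 2023-06-14 20:49 UTC
14·60 + 55 - 255 = 640 min
640 = 0·1440 + 640; 640 = 10·60 + 40 → 10:40, same day
→ 2023-06-14 10:40 VNC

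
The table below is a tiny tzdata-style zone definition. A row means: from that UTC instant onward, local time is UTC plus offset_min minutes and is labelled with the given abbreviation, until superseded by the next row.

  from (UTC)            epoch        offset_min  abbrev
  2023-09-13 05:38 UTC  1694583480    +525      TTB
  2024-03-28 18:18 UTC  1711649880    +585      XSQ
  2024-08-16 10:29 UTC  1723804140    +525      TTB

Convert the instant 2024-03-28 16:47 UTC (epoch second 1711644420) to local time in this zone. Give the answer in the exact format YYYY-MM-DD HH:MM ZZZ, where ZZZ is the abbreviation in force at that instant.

Query: 2024-03-28 16:47 UTC
Rule 1/3 (TTB, +08:45): 2023-09-13 05:38 UTC ≤ query < 2024-03-28 18:18 UTC
16·60 + 47 + 525 = 1532 min
1532 = 1·1440 + 92; 92 = 1·60 + 32 → 01:32, 2024-03-28 + 1 day = 2024-03-29
→ 2024-03-29 01:32 TTB

2024-03-29 01:32 TTB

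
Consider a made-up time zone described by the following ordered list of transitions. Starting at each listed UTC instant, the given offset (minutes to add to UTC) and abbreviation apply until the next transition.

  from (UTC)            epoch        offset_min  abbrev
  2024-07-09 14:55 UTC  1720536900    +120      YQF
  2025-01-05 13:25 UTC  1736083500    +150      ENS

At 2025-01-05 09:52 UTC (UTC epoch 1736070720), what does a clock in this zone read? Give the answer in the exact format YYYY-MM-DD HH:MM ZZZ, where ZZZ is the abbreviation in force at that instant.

2025-01-05 11:52 YQF

Query: 2025-01-05 09:52 UTC
Rule 1/2 (YQF, +02:00): 2024-07-09 14:55 UTC ≤ query < 2025-01-05 13:25 UTC
9·60 + 52 + 120 = 712 min
712 = 0·1440 + 712; 712 = 11·60 + 52 → 11:52, same day
→ 2025-01-05 11:52 YQF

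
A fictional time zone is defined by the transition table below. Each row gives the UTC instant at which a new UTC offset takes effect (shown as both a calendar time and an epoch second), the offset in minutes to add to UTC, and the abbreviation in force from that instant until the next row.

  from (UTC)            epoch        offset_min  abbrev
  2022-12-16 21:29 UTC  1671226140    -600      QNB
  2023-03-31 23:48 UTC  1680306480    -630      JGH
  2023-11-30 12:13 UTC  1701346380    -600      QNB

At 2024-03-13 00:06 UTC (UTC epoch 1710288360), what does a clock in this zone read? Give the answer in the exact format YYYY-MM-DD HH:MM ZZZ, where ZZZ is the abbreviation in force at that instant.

Query: 2024-03-13 00:06 UTC
Rule 3/3 (QNB, -10:00): 2023-11-30 12:13 UTC ≤ query < +∞
0·60 + 6 - 600 = -594 min
-594 = -1·1440 + 846; 846 = 14·60 + 6 → 14:06, 2024-03-13 - 1 day = 2024-03-12
→ 2024-03-12 14:06 QNB

2024-03-12 14:06 QNB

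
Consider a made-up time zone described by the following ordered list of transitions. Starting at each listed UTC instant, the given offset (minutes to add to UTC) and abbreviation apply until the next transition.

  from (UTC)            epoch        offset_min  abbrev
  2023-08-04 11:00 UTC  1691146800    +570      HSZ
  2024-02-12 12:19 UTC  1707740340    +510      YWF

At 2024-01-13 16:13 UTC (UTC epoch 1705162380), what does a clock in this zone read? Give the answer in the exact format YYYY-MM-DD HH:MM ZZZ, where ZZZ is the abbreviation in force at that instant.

Query: 2024-01-13 16:13 UTC
Rule 1/2 (HSZ, +09:30): 2023-08-04 11:00 UTC ≤ query < 2024-02-12 12:19 UTC
16·60 + 13 + 570 = 1543 min
1543 = 1·1440 + 103; 103 = 1·60 + 43 → 01:43, 2024-01-13 + 1 day = 2024-01-14
→ 2024-01-14 01:43 HSZ

2024-01-14 01:43 HSZ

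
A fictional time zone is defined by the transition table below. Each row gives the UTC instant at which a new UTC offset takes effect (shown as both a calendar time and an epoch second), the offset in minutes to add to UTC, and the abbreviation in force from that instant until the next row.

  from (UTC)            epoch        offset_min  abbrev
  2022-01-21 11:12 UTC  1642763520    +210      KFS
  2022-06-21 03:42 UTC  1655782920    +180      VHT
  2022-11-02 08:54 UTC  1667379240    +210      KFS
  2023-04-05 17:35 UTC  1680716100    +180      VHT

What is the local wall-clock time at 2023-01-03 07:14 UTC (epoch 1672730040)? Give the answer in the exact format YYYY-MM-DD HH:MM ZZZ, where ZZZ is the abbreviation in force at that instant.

2023-01-03 10:44 KFS

Query: 2023-01-03 07:14 UTC
Rule 3/4 (KFS, +03:30): 2022-11-02 08:54 UTC ≤ query < 2023-04-05 17:35 UTC
7·60 + 14 + 210 = 644 min
644 = 0·1440 + 644; 644 = 10·60 + 44 → 10:44, same day
→ 2023-01-03 10:44 KFS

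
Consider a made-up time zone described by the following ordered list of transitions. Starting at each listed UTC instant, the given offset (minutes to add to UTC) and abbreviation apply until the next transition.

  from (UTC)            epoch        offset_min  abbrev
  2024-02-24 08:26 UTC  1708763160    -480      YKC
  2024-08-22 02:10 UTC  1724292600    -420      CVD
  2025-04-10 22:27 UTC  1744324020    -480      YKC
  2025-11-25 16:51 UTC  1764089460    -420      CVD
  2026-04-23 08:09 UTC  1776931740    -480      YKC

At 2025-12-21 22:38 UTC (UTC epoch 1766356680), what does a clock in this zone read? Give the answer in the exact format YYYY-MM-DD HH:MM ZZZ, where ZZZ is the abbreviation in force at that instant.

2025-12-21 15:38 CVD

Query: 2025-12-21 22:38 UTC
Rule 4/5 (CVD, -07:00): 2025-11-25 16:51 UTC ≤ query < 2026-04-23 08:09 UTC
22·60 + 38 - 420 = 938 min
938 = 0·1440 + 938; 938 = 15·60 + 38 → 15:38, same day
→ 2025-12-21 15:38 CVD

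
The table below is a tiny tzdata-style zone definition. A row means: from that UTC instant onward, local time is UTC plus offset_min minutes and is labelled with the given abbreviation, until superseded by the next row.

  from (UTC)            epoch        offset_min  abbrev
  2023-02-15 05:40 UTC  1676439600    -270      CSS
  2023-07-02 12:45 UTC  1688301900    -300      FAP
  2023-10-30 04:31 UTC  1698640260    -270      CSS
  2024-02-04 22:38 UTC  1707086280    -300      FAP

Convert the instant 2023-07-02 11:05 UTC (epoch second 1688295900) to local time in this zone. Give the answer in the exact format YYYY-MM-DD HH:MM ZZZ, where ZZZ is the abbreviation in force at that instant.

Query: 2023-07-02 11:05 UTC
Rule 1/4 (CSS, -04:30): 2023-02-15 05:40 UTC ≤ query < 2023-07-02 12:45 UTC
11·60 + 5 - 270 = 395 min
395 = 0·1440 + 395; 395 = 6·60 + 35 → 06:35, same day
→ 2023-07-02 06:35 CSS

2023-07-02 06:35 CSS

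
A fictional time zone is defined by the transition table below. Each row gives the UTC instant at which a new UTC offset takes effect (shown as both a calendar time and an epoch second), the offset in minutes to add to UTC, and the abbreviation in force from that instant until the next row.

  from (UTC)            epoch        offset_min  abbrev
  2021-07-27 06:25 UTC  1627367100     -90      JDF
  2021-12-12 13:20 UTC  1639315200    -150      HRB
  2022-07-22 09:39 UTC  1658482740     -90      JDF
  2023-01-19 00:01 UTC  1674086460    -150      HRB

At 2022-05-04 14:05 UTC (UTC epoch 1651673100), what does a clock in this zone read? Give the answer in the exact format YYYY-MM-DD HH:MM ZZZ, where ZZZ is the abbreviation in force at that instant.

2022-05-04 11:35 HRB

Query: 2022-05-04 14:05 UTC
Rule 2/4 (HRB, -02:30): 2021-12-12 13:20 UTC ≤ query < 2022-07-22 09:39 UTC
14·60 + 5 - 150 = 695 min
695 = 0·1440 + 695; 695 = 11·60 + 35 → 11:35, same day
→ 2022-05-04 11:35 HRB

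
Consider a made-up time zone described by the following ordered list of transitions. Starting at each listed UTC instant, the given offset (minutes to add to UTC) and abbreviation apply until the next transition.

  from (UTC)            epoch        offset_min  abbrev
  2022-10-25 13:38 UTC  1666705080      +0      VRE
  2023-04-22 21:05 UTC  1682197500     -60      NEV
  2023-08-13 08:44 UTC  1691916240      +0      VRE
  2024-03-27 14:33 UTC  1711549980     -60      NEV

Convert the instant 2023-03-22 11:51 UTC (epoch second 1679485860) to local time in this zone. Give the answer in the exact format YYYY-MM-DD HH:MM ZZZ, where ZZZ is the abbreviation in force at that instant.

2023-03-22 11:51 VRE

Query: 2023-03-22 11:51 UTC
Rule 1/4 (VRE, +00:00): 2022-10-25 13:38 UTC ≤ query < 2023-04-22 21:05 UTC
11·60 + 51 + 0 = 711 min
711 = 0·1440 + 711; 711 = 11·60 + 51 → 11:51, same day
→ 2023-03-22 11:51 VRE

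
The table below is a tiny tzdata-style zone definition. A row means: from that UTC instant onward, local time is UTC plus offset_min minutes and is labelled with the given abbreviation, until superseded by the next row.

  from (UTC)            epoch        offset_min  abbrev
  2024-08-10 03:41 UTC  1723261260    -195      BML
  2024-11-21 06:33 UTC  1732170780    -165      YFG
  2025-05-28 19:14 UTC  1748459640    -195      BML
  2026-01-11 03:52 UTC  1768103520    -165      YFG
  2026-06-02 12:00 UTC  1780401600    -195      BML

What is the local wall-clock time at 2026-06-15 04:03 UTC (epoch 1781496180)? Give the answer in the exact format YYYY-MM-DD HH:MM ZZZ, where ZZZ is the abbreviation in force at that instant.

2026-06-15 00:48 BML

Query: 2026-06-15 04:03 UTC
Rule 5/5 (BML, -03:15): 2026-06-02 12:00 UTC ≤ query < +∞
4·60 + 3 - 195 = 48 min
48 = 0·1440 + 48; 48 = 0·60 + 48 → 00:48, same day
→ 2026-06-15 00:48 BML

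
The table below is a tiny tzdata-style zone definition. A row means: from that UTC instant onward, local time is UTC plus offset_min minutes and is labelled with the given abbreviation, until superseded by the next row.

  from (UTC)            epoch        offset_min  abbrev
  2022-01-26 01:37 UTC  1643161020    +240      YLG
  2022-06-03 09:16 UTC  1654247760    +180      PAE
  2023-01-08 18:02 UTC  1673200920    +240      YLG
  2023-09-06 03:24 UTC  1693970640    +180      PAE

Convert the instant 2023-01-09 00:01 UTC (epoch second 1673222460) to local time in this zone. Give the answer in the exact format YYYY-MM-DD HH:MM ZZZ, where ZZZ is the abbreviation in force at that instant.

Query: 2023-01-09 00:01 UTC
Rule 3/4 (YLG, +04:00): 2023-01-08 18:02 UTC ≤ query < 2023-09-06 03:24 UTC
0·60 + 1 + 240 = 241 min
241 = 0·1440 + 241; 241 = 4·60 + 1 → 04:01, same day
→ 2023-01-09 04:01 YLG

2023-01-09 04:01 YLG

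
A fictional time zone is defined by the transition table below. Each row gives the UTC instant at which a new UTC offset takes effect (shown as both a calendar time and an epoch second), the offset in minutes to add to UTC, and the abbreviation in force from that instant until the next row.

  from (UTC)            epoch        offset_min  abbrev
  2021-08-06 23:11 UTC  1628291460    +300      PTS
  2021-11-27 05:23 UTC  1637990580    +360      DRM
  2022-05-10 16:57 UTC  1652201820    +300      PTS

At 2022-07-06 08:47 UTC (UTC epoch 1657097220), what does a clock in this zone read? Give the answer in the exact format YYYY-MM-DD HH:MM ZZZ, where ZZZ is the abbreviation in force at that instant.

2022-07-06 13:47 PTS

Query: 2022-07-06 08:47 UTC
Rule 3/3 (PTS, +05:00): 2022-05-10 16:57 UTC ≤ query < +∞
8·60 + 47 + 300 = 827 min
827 = 0·1440 + 827; 827 = 13·60 + 47 → 13:47, same day
→ 2022-07-06 13:47 PTS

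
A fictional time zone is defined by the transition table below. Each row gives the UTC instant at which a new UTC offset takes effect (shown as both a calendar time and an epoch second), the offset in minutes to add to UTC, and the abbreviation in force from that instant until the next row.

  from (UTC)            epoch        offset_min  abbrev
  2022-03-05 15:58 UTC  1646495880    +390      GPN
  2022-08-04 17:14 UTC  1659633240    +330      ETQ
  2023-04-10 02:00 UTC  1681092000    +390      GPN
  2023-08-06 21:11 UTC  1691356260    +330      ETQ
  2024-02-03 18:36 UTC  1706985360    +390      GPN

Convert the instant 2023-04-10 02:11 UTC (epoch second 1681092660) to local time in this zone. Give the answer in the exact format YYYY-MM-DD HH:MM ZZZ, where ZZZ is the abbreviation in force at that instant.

Query: 2023-04-10 02:11 UTC
Rule 3/5 (GPN, +06:30): 2023-04-10 02:00 UTC ≤ query < 2023-08-06 21:11 UTC
2·60 + 11 + 390 = 521 min
521 = 0·1440 + 521; 521 = 8·60 + 41 → 08:41, same day
→ 2023-04-10 08:41 GPN

2023-04-10 08:41 GPN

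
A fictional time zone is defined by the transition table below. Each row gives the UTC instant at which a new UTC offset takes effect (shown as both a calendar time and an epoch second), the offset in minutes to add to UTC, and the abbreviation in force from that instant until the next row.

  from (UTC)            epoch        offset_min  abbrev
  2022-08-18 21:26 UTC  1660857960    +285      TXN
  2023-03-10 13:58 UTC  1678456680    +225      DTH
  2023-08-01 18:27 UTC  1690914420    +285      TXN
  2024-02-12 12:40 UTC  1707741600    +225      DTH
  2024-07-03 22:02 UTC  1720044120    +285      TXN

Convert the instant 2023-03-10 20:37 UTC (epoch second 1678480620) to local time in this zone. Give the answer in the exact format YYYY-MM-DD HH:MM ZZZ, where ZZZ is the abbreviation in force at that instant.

Query: 2023-03-10 20:37 UTC
Rule 2/5 (DTH, +03:45): 2023-03-10 13:58 UTC ≤ query < 2023-08-01 18:27 UTC
20·60 + 37 + 225 = 1462 min
1462 = 1·1440 + 22; 22 = 0·60 + 22 → 00:22, 2023-03-10 + 1 day = 2023-03-11
→ 2023-03-11 00:22 DTH

2023-03-11 00:22 DTH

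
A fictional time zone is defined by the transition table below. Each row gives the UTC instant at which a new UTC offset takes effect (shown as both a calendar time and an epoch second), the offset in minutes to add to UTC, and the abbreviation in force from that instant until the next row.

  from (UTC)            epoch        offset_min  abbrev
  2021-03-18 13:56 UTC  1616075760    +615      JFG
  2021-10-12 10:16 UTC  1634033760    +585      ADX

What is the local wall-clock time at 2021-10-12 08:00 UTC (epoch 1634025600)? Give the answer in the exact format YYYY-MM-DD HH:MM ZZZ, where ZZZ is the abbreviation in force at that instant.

Query: 2021-10-12 08:00 UTC
Rule 1/2 (JFG, +10:15): 2021-03-18 13:56 UTC ≤ query < 2021-10-12 10:16 UTC
8·60 + 0 + 615 = 1095 min
1095 = 0·1440 + 1095; 1095 = 18·60 + 15 → 18:15, same day
→ 2021-10-12 18:15 JFG

2021-10-12 18:15 JFG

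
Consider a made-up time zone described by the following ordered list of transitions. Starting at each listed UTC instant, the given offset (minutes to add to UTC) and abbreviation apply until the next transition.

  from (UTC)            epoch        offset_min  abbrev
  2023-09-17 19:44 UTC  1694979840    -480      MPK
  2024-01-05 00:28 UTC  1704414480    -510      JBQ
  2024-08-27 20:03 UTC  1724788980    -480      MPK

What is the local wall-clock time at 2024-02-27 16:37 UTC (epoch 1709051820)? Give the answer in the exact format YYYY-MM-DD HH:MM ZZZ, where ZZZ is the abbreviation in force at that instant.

Query: 2024-02-27 16:37 UTC
Rule 2/3 (JBQ, -08:30): 2024-01-05 00:28 UTC ≤ query < 2024-08-27 20:03 UTC
16·60 + 37 - 510 = 487 min
487 = 0·1440 + 487; 487 = 8·60 + 7 → 08:07, same day
→ 2024-02-27 08:07 JBQ

2024-02-27 08:07 JBQ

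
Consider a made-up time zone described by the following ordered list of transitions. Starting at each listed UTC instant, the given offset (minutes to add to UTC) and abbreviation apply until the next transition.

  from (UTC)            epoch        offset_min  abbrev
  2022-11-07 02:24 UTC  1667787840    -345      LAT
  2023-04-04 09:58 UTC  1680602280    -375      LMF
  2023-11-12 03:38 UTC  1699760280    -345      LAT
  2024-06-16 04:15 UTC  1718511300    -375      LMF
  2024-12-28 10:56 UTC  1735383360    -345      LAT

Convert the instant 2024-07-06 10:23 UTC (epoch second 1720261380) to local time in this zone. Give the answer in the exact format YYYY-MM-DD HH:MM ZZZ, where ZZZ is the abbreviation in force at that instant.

Query: 2024-07-06 10:23 UTC
Rule 4/5 (LMF, -06:15): 2024-06-16 04:15 UTC ≤ query < 2024-12-28 10:56 UTC
10·60 + 23 - 375 = 248 min
248 = 0·1440 + 248; 248 = 4·60 + 8 → 04:08, same day
→ 2024-07-06 04:08 LMF

2024-07-06 04:08 LMF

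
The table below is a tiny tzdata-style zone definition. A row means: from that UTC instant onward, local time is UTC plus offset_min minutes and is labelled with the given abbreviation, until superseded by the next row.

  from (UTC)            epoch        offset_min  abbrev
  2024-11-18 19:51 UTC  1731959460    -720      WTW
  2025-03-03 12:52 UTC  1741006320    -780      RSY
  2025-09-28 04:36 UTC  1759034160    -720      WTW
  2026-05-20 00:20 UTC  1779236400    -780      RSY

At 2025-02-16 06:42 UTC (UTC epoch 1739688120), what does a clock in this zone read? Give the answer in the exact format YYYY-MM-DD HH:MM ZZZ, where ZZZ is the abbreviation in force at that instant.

Query: 2025-02-16 06:42 UTC
Rule 1/4 (WTW, -12:00): 2024-11-18 19:51 UTC ≤ query < 2025-03-03 12:52 UTC
6·60 + 42 - 720 = -318 min
-318 = -1·1440 + 1122; 1122 = 18·60 + 42 → 18:42, 2025-02-16 - 1 day = 2025-02-15
→ 2025-02-15 18:42 WTW

2025-02-15 18:42 WTW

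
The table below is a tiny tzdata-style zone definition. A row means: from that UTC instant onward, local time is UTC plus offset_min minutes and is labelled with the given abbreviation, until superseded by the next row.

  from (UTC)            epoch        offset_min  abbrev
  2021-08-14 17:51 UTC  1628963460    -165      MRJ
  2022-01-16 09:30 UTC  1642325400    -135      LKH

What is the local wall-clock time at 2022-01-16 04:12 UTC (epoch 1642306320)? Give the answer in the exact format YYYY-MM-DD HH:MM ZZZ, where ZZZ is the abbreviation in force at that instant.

Query: 2022-01-16 04:12 UTC
Rule 1/2 (MRJ, -02:45): 2021-08-14 17:51 UTC ≤ query < 2022-01-16 09:30 UTC
4·60 + 12 - 165 = 87 min
87 = 0·1440 + 87; 87 = 1·60 + 27 → 01:27, same day
→ 2022-01-16 01:27 MRJ

2022-01-16 01:27 MRJ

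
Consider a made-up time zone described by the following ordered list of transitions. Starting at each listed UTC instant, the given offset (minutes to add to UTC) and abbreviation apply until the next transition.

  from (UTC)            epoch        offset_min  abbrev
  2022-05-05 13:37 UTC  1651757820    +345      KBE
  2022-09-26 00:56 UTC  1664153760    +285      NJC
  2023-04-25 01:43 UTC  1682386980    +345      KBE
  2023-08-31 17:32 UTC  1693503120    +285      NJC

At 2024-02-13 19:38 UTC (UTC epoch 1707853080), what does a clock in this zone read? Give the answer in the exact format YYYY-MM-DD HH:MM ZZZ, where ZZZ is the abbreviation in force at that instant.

Query: 2024-02-13 19:38 UTC
Rule 4/4 (NJC, +04:45): 2023-08-31 17:32 UTC ≤ query < +∞
19·60 + 38 + 285 = 1463 min
1463 = 1·1440 + 23; 23 = 0·60 + 23 → 00:23, 2024-02-13 + 1 day = 2024-02-14
→ 2024-02-14 00:23 NJC

2024-02-14 00:23 NJC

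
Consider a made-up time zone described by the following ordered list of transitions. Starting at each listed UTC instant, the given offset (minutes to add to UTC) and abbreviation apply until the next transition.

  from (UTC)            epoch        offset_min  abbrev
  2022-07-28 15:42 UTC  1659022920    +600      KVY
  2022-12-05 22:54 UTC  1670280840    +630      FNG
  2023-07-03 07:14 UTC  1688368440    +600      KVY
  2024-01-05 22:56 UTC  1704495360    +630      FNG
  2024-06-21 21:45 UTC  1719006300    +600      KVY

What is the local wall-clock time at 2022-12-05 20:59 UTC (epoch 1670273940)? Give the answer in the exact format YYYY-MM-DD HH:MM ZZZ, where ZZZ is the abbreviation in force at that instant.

Query: 2022-12-05 20:59 UTC
Rule 1/5 (KVY, +10:00): 2022-07-28 15:42 UTC ≤ query < 2022-12-05 22:54 UTC
20·60 + 59 + 600 = 1859 min
1859 = 1·1440 + 419; 419 = 6·60 + 59 → 06:59, 2022-12-05 + 1 day = 2022-12-06
→ 2022-12-06 06:59 KVY

2022-12-06 06:59 KVY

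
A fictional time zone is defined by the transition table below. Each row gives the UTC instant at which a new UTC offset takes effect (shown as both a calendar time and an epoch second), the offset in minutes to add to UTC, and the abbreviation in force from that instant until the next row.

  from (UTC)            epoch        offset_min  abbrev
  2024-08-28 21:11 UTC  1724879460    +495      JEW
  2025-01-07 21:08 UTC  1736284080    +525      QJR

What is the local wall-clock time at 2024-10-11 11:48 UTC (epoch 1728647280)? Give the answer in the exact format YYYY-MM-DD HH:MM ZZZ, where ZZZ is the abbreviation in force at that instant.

Query: 2024-10-11 11:48 UTC
Rule 1/2 (JEW, +08:15): 2024-08-28 21:11 UTC ≤ query < 2025-01-07 21:08 UTC
11·60 + 48 + 495 = 1203 min
1203 = 0·1440 + 1203; 1203 = 20·60 + 3 → 20:03, same day
→ 2024-10-11 20:03 JEW

2024-10-11 20:03 JEW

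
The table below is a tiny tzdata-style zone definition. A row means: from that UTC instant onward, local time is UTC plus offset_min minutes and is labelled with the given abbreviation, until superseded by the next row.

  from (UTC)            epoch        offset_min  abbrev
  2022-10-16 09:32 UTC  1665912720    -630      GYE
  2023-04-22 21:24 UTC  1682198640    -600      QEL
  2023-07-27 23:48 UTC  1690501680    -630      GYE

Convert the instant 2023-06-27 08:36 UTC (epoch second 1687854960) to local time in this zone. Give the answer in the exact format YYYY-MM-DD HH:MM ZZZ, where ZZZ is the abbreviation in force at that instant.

2023-06-26 22:36 QEL

Query: 2023-06-27 08:36 UTC
Rule 2/3 (QEL, -10:00): 2023-04-22 21:24 UTC ≤ query < 2023-07-27 23:48 UTC
8·60 + 36 - 600 = -84 min
-84 = -1·1440 + 1356; 1356 = 22·60 + 36 → 22:36, 2023-06-27 - 1 day = 2023-06-26
→ 2023-06-26 22:36 QEL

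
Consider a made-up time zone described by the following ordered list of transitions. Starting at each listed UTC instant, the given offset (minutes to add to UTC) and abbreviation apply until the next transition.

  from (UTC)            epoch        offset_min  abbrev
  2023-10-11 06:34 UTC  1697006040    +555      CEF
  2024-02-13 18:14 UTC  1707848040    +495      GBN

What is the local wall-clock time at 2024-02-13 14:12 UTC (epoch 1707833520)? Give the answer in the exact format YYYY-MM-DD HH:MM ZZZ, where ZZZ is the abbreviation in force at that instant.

Query: 2024-02-13 14:12 UTC
Rule 1/2 (CEF, +09:15): 2023-10-11 06:34 UTC ≤ query < 2024-02-13 18:14 UTC
14·60 + 12 + 555 = 1407 min
1407 = 0·1440 + 1407; 1407 = 23·60 + 27 → 23:27, same day
→ 2024-02-13 23:27 CEF

2024-02-13 23:27 CEF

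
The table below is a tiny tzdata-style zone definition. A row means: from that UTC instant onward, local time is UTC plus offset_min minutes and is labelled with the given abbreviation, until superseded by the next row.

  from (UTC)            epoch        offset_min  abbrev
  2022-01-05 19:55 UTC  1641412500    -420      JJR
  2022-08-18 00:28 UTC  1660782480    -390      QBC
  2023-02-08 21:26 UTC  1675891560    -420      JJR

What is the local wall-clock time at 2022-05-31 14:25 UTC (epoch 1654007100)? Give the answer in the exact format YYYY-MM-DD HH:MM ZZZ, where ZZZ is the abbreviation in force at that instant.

2022-05-31 07:25 JJR

Query: 2022-05-31 14:25 UTC
Rule 1/3 (JJR, -07:00): 2022-01-05 19:55 UTC ≤ query < 2022-08-18 00:28 UTC
14·60 + 25 - 420 = 445 min
445 = 0·1440 + 445; 445 = 7·60 + 25 → 07:25, same day
→ 2022-05-31 07:25 JJR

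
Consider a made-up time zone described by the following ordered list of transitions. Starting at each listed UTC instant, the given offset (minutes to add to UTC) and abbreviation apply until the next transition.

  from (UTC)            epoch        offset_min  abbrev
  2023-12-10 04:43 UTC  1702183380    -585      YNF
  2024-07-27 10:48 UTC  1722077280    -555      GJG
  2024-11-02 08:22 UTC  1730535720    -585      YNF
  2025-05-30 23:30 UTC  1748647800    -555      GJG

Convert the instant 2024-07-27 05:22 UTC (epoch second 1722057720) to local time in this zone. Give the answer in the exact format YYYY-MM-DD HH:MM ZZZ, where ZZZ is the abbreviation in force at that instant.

Query: 2024-07-27 05:22 UTC
Rule 1/4 (YNF, -09:45): 2023-12-10 04:43 UTC ≤ query < 2024-07-27 10:48 UTC
5·60 + 22 - 585 = -263 min
-263 = -1·1440 + 1177; 1177 = 19·60 + 37 → 19:37, 2024-07-27 - 1 day = 2024-07-26
→ 2024-07-26 19:37 YNF

2024-07-26 19:37 YNF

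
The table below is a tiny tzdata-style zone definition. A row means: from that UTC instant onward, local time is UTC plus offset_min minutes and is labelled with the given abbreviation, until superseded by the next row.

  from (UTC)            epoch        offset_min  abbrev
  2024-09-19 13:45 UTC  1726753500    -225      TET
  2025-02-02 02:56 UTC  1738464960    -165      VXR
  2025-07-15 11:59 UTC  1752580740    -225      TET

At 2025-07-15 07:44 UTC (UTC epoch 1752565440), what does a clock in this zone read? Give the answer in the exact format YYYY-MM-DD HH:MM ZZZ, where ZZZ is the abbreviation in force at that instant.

Query: 2025-07-15 07:44 UTC
Rule 2/3 (VXR, -02:45): 2025-02-02 02:56 UTC ≤ query < 2025-07-15 11:59 UTC
7·60 + 44 - 165 = 299 min
299 = 0·1440 + 299; 299 = 4·60 + 59 → 04:59, same day
→ 2025-07-15 04:59 VXR

2025-07-15 04:59 VXR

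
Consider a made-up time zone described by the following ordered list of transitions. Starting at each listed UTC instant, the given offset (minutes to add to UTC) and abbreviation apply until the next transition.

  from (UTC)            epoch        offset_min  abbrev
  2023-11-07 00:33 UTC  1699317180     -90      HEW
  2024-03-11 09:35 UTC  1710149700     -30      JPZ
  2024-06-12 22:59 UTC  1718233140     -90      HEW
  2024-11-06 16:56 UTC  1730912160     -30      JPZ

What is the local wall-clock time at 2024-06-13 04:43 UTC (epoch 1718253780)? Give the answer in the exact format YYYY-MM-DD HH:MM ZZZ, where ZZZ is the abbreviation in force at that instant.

2024-06-13 03:13 HEW

Query: 2024-06-13 04:43 UTC
Rule 3/4 (HEW, -01:30): 2024-06-12 22:59 UTC ≤ query < 2024-11-06 16:56 UTC
4·60 + 43 - 90 = 193 min
193 = 0·1440 + 193; 193 = 3·60 + 13 → 03:13, same day
→ 2024-06-13 03:13 HEW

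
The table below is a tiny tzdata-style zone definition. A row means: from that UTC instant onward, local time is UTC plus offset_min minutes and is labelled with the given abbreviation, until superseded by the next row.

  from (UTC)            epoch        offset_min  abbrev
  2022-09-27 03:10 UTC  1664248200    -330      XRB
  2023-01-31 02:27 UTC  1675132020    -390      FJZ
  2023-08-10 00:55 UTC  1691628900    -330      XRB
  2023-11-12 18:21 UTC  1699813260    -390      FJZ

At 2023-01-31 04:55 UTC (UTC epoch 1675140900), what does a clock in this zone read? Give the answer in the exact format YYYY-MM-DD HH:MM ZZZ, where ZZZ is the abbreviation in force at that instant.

Query: 2023-01-31 04:55 UTC
Rule 2/4 (FJZ, -06:30): 2023-01-31 02:27 UTC ≤ query < 2023-08-10 00:55 UTC
4·60 + 55 - 390 = -95 min
-95 = -1·1440 + 1345; 1345 = 22·60 + 25 → 22:25, 2023-01-31 - 1 day = 2023-01-30
→ 2023-01-30 22:25 FJZ

2023-01-30 22:25 FJZ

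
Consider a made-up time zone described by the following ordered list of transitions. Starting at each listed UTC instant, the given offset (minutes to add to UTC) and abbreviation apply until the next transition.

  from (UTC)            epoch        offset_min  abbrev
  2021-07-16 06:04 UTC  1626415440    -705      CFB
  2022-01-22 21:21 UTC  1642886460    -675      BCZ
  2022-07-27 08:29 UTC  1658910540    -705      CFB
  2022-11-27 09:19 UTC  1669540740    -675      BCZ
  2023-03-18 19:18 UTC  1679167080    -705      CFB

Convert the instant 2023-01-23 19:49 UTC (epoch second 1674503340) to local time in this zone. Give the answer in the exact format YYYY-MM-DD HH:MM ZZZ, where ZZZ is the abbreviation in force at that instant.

Query: 2023-01-23 19:49 UTC
Rule 4/5 (BCZ, -11:15): 2022-11-27 09:19 UTC ≤ query < 2023-03-18 19:18 UTC
19·60 + 49 - 675 = 514 min
514 = 0·1440 + 514; 514 = 8·60 + 34 → 08:34, same day
→ 2023-01-23 08:34 BCZ

2023-01-23 08:34 BCZ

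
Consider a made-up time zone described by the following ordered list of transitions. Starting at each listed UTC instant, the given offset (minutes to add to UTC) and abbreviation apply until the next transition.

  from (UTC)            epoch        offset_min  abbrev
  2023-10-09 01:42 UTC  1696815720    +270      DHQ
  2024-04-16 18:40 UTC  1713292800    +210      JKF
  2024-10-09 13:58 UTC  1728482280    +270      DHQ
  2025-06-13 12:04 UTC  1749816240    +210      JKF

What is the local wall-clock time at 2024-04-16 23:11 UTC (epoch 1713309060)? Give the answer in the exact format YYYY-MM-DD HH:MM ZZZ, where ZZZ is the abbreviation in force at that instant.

2024-04-17 02:41 JKF

Query: 2024-04-16 23:11 UTC
Rule 2/4 (JKF, +03:30): 2024-04-16 18:40 UTC ≤ query < 2024-10-09 13:58 UTC
23·60 + 11 + 210 = 1601 min
1601 = 1·1440 + 161; 161 = 2·60 + 41 → 02:41, 2024-04-16 + 1 day = 2024-04-17
→ 2024-04-17 02:41 JKF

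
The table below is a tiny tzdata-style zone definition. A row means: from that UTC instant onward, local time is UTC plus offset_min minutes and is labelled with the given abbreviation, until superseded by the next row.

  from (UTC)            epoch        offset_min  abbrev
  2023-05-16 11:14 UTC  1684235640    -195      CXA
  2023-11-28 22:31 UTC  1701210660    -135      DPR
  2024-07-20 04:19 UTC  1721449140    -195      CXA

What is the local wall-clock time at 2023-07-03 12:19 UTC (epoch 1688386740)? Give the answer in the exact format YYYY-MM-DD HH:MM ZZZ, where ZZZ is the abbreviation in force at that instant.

Query: 2023-07-03 12:19 UTC
Rule 1/3 (CXA, -03:15): 2023-05-16 11:14 UTC ≤ query < 2023-11-28 22:31 UTC
12·60 + 19 - 195 = 544 min
544 = 0·1440 + 544; 544 = 9·60 + 4 → 09:04, same day
→ 2023-07-03 09:04 CXA

2023-07-03 09:04 CXA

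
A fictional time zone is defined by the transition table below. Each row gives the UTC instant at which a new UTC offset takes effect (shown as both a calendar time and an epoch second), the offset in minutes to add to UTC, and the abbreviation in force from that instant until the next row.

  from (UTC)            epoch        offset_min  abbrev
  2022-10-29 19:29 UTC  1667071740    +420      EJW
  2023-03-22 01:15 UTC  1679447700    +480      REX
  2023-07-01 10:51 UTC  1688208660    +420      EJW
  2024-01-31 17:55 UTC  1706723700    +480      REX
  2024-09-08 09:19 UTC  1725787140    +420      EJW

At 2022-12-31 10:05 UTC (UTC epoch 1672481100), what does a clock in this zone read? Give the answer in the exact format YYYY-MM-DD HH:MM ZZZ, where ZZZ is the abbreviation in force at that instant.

Query: 2022-12-31 10:05 UTC
Rule 1/5 (EJW, +07:00): 2022-10-29 19:29 UTC ≤ query < 2023-03-22 01:15 UTC
10·60 + 5 + 420 = 1025 min
1025 = 0·1440 + 1025; 1025 = 17·60 + 5 → 17:05, same day
→ 2022-12-31 17:05 EJW

2022-12-31 17:05 EJW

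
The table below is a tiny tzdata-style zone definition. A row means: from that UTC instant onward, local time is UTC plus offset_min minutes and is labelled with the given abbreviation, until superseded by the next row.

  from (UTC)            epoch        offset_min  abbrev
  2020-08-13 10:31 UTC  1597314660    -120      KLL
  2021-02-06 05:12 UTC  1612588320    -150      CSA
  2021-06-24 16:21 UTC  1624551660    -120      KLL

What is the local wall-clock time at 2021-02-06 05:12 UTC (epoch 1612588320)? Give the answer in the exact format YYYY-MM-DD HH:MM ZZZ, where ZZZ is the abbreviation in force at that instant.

Query: 2021-02-06 05:12 UTC
Rule 2/3 (CSA, -02:30): 2021-02-06 05:12 UTC ≤ query < 2021-06-24 16:21 UTC
5·60 + 12 - 150 = 162 min
162 = 0·1440 + 162; 162 = 2·60 + 42 → 02:42, same day
→ 2021-02-06 02:42 CSA

2021-02-06 02:42 CSA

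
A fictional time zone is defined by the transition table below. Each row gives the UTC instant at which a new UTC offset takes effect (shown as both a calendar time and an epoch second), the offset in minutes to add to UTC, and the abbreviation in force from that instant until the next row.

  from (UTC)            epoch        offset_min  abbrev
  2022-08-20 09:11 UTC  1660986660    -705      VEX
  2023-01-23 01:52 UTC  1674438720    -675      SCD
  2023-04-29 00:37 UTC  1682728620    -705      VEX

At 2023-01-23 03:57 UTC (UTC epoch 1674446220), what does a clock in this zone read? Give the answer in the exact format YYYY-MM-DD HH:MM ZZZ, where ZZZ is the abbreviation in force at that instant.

2023-01-22 16:42 SCD

Query: 2023-01-23 03:57 UTC
Rule 2/3 (SCD, -11:15): 2023-01-23 01:52 UTC ≤ query < 2023-04-29 00:37 UTC
3·60 + 57 - 675 = -438 min
-438 = -1·1440 + 1002; 1002 = 16·60 + 42 → 16:42, 2023-01-23 - 1 day = 2023-01-22
→ 2023-01-22 16:42 SCD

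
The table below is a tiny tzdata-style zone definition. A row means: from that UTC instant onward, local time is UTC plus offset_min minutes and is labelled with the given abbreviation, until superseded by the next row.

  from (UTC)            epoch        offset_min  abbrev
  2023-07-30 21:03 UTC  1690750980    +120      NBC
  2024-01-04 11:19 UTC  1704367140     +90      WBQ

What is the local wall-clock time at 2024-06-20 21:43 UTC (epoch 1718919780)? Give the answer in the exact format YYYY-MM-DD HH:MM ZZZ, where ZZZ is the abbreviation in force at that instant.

2024-06-20 23:13 WBQ

Query: 2024-06-20 21:43 UTC
Rule 2/2 (WBQ, +01:30): 2024-01-04 11:19 UTC ≤ query < +∞
21·60 + 43 + 90 = 1393 min
1393 = 0·1440 + 1393; 1393 = 23·60 + 13 → 23:13, same day
→ 2024-06-20 23:13 WBQ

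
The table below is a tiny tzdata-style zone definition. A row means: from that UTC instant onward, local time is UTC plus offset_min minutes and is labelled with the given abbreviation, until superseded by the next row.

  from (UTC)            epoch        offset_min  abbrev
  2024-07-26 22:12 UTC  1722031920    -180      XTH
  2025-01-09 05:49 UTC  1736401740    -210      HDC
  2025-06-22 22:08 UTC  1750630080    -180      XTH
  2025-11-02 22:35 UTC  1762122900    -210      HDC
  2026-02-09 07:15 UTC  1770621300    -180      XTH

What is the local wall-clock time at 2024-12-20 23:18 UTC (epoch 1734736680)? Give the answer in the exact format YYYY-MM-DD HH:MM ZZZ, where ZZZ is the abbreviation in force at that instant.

Query: 2024-12-20 23:18 UTC
Rule 1/5 (XTH, -03:00): 2024-07-26 22:12 UTC ≤ query < 2025-01-09 05:49 UTC
23·60 + 18 - 180 = 1218 min
1218 = 0·1440 + 1218; 1218 = 20·60 + 18 → 20:18, same day
→ 2024-12-20 20:18 XTH

2024-12-20 20:18 XTH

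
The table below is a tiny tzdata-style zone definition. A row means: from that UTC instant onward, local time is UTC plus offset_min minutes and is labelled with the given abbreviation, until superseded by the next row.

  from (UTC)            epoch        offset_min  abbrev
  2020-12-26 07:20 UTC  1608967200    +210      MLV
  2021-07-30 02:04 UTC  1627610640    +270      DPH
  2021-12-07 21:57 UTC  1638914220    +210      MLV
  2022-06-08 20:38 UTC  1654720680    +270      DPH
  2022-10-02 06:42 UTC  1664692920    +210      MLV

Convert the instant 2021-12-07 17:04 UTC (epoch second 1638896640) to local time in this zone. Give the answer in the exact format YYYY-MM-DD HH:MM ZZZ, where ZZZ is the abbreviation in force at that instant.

Query: 2021-12-07 17:04 UTC
Rule 2/5 (DPH, +04:30): 2021-07-30 02:04 UTC ≤ query < 2021-12-07 21:57 UTC
17·60 + 4 + 270 = 1294 min
1294 = 0·1440 + 1294; 1294 = 21·60 + 34 → 21:34, same day
→ 2021-12-07 21:34 DPH

2021-12-07 21:34 DPH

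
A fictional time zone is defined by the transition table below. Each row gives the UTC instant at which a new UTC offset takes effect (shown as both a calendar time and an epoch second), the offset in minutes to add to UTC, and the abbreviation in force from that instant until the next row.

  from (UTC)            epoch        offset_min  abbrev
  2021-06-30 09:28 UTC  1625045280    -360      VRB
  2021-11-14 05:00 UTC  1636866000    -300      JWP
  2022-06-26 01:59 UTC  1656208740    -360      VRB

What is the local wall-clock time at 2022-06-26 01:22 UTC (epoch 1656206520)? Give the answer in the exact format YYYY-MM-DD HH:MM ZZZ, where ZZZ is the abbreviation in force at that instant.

Query: 2022-06-26 01:22 UTC
Rule 2/3 (JWP, -05:00): 2021-11-14 05:00 UTC ≤ query < 2022-06-26 01:59 UTC
1·60 + 22 - 300 = -218 min
-218 = -1·1440 + 1222; 1222 = 20·60 + 22 → 20:22, 2022-06-26 - 1 day = 2022-06-25
→ 2022-06-25 20:22 JWP

2022-06-25 20:22 JWP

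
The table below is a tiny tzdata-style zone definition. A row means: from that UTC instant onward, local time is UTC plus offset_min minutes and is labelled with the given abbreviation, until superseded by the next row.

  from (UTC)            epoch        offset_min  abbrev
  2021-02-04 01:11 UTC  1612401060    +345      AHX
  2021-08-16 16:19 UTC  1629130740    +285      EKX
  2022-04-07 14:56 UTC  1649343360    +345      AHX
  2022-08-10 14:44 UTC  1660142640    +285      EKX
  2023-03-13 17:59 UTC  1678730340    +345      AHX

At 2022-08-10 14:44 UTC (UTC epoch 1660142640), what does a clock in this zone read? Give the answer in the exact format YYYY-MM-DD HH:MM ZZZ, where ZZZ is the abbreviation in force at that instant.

Query: 2022-08-10 14:44 UTC
Rule 4/5 (EKX, +04:45): 2022-08-10 14:44 UTC ≤ query < 2023-03-13 17:59 UTC
14·60 + 44 + 285 = 1169 min
1169 = 0·1440 + 1169; 1169 = 19·60 + 29 → 19:29, same day
→ 2022-08-10 19:29 EKX

2022-08-10 19:29 EKX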